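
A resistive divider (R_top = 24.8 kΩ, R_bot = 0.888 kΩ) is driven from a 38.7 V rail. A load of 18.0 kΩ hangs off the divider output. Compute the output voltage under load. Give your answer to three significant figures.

The load sits in parallel with R_bot: R_bot‖R_L = (888 × 18000) / (888 + 18000) = 846.3 Ω.
V_out = 38.7 × 846.3 / (24800 + 846.3) = 38.7 × 846.3/25650 = 1.28 V.
(Unloaded it would have been 1.34 V.)

V_out ≈ 1.28 V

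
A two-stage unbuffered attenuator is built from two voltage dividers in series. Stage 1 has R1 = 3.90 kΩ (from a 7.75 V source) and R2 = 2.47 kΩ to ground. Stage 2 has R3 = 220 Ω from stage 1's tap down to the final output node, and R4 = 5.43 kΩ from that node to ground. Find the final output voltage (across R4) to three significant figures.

V_out ≈ 2.28 V

Stage 2 presents R3+R4 = 5650 Ω as a load on stage 1's tap.
Stage 1's lower leg becomes R2‖(R3+R4) = 1719 Ω, so V_mid = 7.75 × 1719/5619 = 2.371 V.
Stage 2 is itself unloaded: V_out = V_mid × R4/(R3+R4) = 2.371 × 5430/5650 = 2.28 V.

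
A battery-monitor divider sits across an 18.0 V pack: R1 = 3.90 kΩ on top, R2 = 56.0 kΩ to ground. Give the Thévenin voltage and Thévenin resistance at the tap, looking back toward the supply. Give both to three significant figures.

V_th = 16.8 V, R_th = 3.65 kΩ

V_th is the open-circuit tap voltage: 18.0 × 56.0/(3.90 + 56.0) = 16.8 V.
With the supply zeroed, R1 and R2 appear in parallel from the tap: R_th = R1‖R2 = (3.90 × 56.0)/59.90 = 3.65 kΩ.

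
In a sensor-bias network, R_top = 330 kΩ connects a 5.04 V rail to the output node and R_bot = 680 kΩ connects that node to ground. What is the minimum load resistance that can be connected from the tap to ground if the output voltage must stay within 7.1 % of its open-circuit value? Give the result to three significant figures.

R_L(min) ≈ 2.91 MΩ

Output resistance R_th = R_top‖R_bot = (330 × 680)/1010 = 222.2 kΩ.
The fractional drop is R_th/(R_th + R_L); requiring this ≤ 0.0710 gives R_L ≥ R_th(1/0.0710 − 1) = 222.2 × 13.08 = 2.91 MΩ.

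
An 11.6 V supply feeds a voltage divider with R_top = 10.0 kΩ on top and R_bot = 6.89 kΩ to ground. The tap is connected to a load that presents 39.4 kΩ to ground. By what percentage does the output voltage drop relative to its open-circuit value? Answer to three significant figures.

The divider's output (Thévenin) resistance is R_top‖R_bot = 4.079 kΩ.
Fractional drop under load = R_th/(R_th + R_L) = 4.079 / (4.079 + 39.4) = 0.09382.
So the output falls by 9.38 %.

9.38 %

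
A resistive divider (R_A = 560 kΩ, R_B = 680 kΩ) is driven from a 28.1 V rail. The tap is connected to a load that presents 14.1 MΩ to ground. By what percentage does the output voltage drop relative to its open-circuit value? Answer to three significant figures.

The divider's output (Thévenin) resistance is R_A‖R_B = 307.1 kΩ.
Fractional drop under load = R_th/(R_th + R_L) = 307.1 / (307.1 + 14100) = 0.02132.
So the output falls by 2.13 %.

2.13 %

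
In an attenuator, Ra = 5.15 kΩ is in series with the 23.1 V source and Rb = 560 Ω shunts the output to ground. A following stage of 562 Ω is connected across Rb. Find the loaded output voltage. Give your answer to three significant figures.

The load sits in parallel with Rb: Rb‖R_L = (560 × 562) / (560 + 562) = 280.5 Ω.
V_out = 23.1 × 280.5 / (5150 + 280.5) = 23.1 × 280.5/5430 = 1.19 V.

V_out ≈ 1.19 V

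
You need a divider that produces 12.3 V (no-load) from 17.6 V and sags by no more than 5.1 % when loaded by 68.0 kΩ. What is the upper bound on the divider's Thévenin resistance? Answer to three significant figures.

R_th ≤ 3.65 kΩ

Loading drop = R_th/(R_th + R_L) ≤ 0.0510, so R_th ≤ R_L · ε/(1−ε) = 68.0 kΩ × 0.0510/0.9490 = 3.65 kΩ.
(Any R1, R2 with R2/(R1+R2) = 0.699 and R1‖R2 ≤ 3.65 kΩ will meet the spec.)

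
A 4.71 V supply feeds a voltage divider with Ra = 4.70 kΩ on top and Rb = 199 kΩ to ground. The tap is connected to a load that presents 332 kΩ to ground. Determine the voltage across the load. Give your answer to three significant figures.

The load sits in parallel with Rb: Rb‖R_L = (199 × 332) / (199 + 332) = 124.4 kΩ.
V_out = 4.71 × 124.4 / (4.70 + 124.4) = 4.71 × 124.4/129.1 = 4.54 V.

V_out ≈ 4.54 V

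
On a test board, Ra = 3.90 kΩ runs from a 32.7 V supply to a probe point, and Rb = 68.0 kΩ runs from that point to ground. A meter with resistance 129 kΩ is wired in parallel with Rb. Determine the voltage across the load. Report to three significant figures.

The load sits in parallel with Rb: Rb‖R_L = (68.0 × 129) / (68.0 + 129) = 44.53 kΩ.
V_out = 32.7 × 44.53 / (3.90 + 44.53) = 32.7 × 44.53/48.43 = 30.1 V.

V_out ≈ 30.1 V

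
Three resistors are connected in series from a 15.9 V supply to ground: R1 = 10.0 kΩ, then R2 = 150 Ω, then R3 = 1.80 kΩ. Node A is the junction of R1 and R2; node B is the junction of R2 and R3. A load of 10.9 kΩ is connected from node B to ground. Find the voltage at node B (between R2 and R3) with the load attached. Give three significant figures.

At node B, R3 is in parallel with the load: R3‖R_L = 1545 Ω.
Below node A the resistance is R2 + (R3‖R_L) = 1695 Ω, so V_A = 15.9 × 1695/11690 = 2.304 V.
Then V_B = V_A × (R3‖R_L)/(R2 + R3‖R_L) = 2.304 × 1545/1695 = 2.10 V.

V ≈ 2.10 V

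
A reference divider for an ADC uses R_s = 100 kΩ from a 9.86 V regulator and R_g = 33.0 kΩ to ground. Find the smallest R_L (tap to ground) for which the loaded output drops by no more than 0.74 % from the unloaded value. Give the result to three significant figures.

R_L(min) ≈ 3.33 MΩ

Output resistance R_th = R_s‖R_g = (100 × 33.0)/133.0 = 24.81 kΩ.
The fractional drop is R_th/(R_th + R_L); requiring this ≤ 0.00740 gives R_L ≥ R_th(1/0.00740 − 1) = 24.81 × 134.1 = 3.33 MΩ.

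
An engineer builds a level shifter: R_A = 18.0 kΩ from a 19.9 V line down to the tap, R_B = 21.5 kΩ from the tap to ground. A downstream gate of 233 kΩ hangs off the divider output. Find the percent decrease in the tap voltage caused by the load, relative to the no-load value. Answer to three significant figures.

4.04 %

The divider's output (Thévenin) resistance is R_A‖R_B = 9.797 kΩ.
Fractional drop under load = R_th/(R_th + R_L) = 9.797 / (9.797 + 233) = 0.04035.
So the output falls by 4.04 %.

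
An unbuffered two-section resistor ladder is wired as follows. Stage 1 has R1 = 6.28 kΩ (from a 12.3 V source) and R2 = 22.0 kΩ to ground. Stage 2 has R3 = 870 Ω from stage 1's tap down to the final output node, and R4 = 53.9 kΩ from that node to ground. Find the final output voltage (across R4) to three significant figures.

Stage 2 presents R3+R4 = 54770 Ω as a load on stage 1's tap.
Stage 1's lower leg becomes R2‖(R3+R4) = 15700 Ω, so V_mid = 12.3 × 15700/21980 = 8.785 V.
Stage 2 is itself unloaded: V_out = V_mid × R4/(R3+R4) = 8.785 × 53900/54770 = 8.65 V.

V_out ≈ 8.65 V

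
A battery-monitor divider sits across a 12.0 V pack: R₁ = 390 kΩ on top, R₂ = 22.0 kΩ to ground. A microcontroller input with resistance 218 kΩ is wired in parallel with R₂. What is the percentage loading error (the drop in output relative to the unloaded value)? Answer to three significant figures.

8.72 %

Unloaded V = 12.0 × 22.0/412.0 = 0.64078 V.
Loaded: R₂‖R_L = 19.98 kΩ, giving V = 12.0 × 19.98/410.0 = 0.58490 V.
Drop = (0.64078 − 0.58490) / 0.64078 = 8.72 %.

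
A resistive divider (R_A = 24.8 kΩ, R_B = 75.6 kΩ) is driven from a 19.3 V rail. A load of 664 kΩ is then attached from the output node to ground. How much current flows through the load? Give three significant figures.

I_L ≈ 0.0213 mA

R_B‖R_L = 67.87 kΩ; V_out = 19.3 × 67.87/92.67 = 14.14 V.
I_L = V_out / R_L = 14.14 / 664 kΩ = 0.0213 mA.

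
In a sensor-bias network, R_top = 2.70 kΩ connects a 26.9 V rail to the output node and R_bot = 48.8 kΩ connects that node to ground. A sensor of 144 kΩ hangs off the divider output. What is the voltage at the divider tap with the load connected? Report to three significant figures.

The load sits in parallel with R_bot: R_bot‖R_L = (48.8 × 144) / (48.8 + 144) = 36.45 kΩ.
V_out = 26.9 × 36.45 / (2.70 + 36.45) = 26.9 × 36.45/39.15 = 25.0 V.

V_out ≈ 25.0 V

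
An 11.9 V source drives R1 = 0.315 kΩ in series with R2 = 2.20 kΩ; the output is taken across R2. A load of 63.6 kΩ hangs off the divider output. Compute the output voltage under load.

The load sits in parallel with R2: R2‖R_L = (2200 × 63600) / (2200 + 63600) = 2126 Ω.
V_out = 11.9 × 2126 / (315 + 2126) = 11.9 × 2126/2441 = 10.4 V.

V_out ≈ 10.4 V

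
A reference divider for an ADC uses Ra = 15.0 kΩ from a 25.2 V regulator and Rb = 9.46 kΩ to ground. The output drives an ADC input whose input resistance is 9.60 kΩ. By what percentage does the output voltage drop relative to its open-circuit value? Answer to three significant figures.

37.7 %

Unloaded V = 25.2 × 9.46/24.46 = 9.746 V.
Loaded: Rb‖R_L = 4.765 kΩ, giving V = 25.2 × 4.765/19.76 = 6.075 V.
Drop = (9.746 − 6.075) / 9.746 = 37.7 %.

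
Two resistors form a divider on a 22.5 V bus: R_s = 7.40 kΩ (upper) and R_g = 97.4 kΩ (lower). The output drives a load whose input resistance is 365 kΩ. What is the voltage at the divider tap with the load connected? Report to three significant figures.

The load sits in parallel with R_g: R_g‖R_L = (97.4 × 365) / (97.4 + 365) = 76.88 kΩ.
V_out = 22.5 × 76.88 / (7.40 + 76.88) = 22.5 × 76.88/84.28 = 20.5 V.

V_out ≈ 20.5 V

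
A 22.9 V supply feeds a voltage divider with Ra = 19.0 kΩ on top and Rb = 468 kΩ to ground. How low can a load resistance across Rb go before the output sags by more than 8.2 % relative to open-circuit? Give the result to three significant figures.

R_L(min) ≈ 204 kΩ

Output resistance R_th = Ra‖Rb = (19.0 × 468)/487.0 = 18.26 kΩ.
The fractional drop is R_th/(R_th + R_L); requiring this ≤ 0.0820 gives R_L ≥ R_th(1/0.0820 − 1) = 18.26 × 11.20 = 204 kΩ.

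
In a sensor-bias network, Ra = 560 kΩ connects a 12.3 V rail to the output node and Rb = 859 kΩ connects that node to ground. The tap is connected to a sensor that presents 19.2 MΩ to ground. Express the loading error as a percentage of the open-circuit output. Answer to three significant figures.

The divider's output (Thévenin) resistance is Ra‖Rb = 339.0 kΩ.
Fractional drop under load = R_th/(R_th + R_L) = 339.0 / (339.0 + 19200) = 0.01735.
So the output falls by 1.73 %.

1.73 %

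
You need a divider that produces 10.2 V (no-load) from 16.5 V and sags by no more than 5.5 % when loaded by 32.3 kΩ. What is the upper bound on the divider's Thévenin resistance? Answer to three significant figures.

R_th ≤ 1.88 kΩ

Loading drop = R_th/(R_th + R_L) ≤ 0.0550, so R_th ≤ R_L · ε/(1−ε) = 32.3 kΩ × 0.0550/0.9450 = 1.88 kΩ.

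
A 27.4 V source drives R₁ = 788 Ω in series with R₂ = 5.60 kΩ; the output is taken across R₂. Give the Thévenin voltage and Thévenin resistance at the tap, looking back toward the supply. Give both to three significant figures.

V_th is the open-circuit tap voltage: 27.4 × 5600/(788 + 5600) = 24.0 V.
With the supply zeroed, R₁ and R₂ appear in parallel from the tap: R_th = R₁‖R₂ = (788 × 5600)/6388 = 691 Ω.

V_th = 24.0 V, R_th = 691 Ω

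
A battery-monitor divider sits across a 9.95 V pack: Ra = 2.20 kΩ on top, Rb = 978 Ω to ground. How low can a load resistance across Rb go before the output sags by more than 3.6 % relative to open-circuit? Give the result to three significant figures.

R_L(min) ≈ 18.1 kΩ

Output resistance R_th = Ra‖Rb = (2200 × 978)/3178 = 677.0 Ω.
The fractional drop is R_th/(R_th + R_L); requiring this ≤ 0.0360 gives R_L ≥ R_th(1/0.0360 − 1) = 677.0 × 26.78 = 18.1 kΩ.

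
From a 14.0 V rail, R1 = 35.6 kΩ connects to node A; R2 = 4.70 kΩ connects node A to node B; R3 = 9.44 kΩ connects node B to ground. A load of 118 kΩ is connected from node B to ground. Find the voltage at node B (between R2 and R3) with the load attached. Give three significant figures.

At node B, R3 is in parallel with the load: R3‖R_L = 8.741 kΩ.
Below node A the resistance is R2 + (R3‖R_L) = 13.44 kΩ, so V_A = 14.0 × 13.44/49.04 = 3.837 V.
Then V_B = V_A × (R3‖R_L)/(R2 + R3‖R_L) = 3.837 × 8.741/13.44 = 2.50 V.

V ≈ 2.50 V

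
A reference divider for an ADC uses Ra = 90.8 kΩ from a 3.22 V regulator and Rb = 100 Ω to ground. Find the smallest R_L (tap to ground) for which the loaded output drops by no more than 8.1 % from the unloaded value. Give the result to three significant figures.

Output resistance R_th = Ra‖Rb = (90800 × 100)/90900 = 99.89 Ω.
The fractional drop is R_th/(R_th + R_L); requiring this ≤ 0.0810 gives R_L ≥ R_th(1/0.0810 − 1) = 99.89 × 11.35 = 1.13 kΩ.

R_L(min) ≈ 1.13 kΩ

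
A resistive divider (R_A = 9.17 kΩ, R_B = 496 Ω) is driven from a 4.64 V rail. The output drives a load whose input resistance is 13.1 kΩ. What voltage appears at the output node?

V_out ≈ 0.230 V

The load sits in parallel with R_B: R_B‖R_L = (496 × 13100) / (496 + 13100) = 477.9 Ω.
V_out = 4.64 × 477.9 / (9170 + 477.9) = 4.64 × 477.9/9648 = 0.230 V.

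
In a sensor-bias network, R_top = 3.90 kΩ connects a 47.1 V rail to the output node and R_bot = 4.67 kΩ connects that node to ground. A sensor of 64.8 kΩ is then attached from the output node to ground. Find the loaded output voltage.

The load sits in parallel with R_bot: R_bot‖R_L = (4.67 × 64.8) / (4.67 + 64.8) = 4.356 kΩ.
V_out = 47.1 × 4.356 / (3.90 + 4.356) = 47.1 × 4.356/8.256 = 24.9 V.

V_out ≈ 24.9 V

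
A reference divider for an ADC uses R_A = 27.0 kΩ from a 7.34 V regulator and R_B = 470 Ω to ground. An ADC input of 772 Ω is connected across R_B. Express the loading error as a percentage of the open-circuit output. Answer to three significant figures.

The divider's output (Thévenin) resistance is R_A‖R_B = 462.0 Ω.
Fractional drop under load = R_th/(R_th + R_L) = 462.0 / (462.0 + 772) = 0.3744.
So the output falls by 37.4 %.

37.4 %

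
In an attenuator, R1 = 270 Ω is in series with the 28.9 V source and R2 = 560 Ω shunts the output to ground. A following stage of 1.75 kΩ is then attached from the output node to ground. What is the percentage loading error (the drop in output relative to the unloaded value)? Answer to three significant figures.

9.43 %

The divider's output (Thévenin) resistance is R1‖R2 = 182.2 Ω.
Fractional drop under load = R_th/(R_th + R_L) = 182.2 / (182.2 + 1750) = 0.09428.
So the output falls by 9.43 %.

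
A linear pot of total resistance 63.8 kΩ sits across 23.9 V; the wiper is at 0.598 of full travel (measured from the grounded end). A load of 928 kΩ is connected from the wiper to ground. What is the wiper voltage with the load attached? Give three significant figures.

V ≈ 14.1 V

The wiper splits the pot into (1−α)R = 25.65 kΩ above and αR = 38.15 kΩ below.
Lower section ‖ load = 36.65 kΩ.
V_wiper = 23.9 × 36.65/(25.65 + 36.65) = 14.1 V.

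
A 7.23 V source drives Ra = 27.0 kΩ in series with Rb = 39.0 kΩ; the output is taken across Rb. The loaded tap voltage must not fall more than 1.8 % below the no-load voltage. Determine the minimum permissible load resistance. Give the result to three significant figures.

R_L(min) ≈ 870 kΩ

Output resistance R_th = Ra‖Rb = (27.0 × 39.0)/66.00 = 15.95 kΩ.
The fractional drop is R_th/(R_th + R_L); requiring this ≤ 0.0180 gives R_L ≥ R_th(1/0.0180 − 1) = 15.95 × 54.56 = 870 kΩ.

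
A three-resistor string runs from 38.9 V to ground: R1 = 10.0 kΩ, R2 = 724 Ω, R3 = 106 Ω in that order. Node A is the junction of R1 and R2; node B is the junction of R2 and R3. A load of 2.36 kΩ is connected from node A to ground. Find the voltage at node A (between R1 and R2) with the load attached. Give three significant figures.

Below node A the series string R2+R3 = 830.0 Ω sits in parallel with the 2360 Ω load: 614.0 Ω.
V_A = 38.9 × 614.0/(10000 + 614.0) = 2.25 V.

V ≈ 2.25 V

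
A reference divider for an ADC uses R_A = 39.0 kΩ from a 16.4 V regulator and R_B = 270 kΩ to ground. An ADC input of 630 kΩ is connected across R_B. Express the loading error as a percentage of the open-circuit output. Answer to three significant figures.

The divider's output (Thévenin) resistance is R_A‖R_B = 34.08 kΩ.
Fractional drop under load = R_th/(R_th + R_L) = 34.08 / (34.08 + 630) = 0.05132.
So the output falls by 5.13 %.

5.13 %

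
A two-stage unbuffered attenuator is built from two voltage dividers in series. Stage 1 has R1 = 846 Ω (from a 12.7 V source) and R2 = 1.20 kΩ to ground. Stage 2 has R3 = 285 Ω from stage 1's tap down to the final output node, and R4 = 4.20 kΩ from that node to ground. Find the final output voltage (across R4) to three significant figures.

Stage 2 presents R3+R4 = 4485 Ω as a load on stage 1's tap.
Stage 1's lower leg becomes R2‖(R3+R4) = 946.7 Ω, so V_mid = 12.7 × 946.7/1793 = 6.707 V.
Stage 2 is itself unloaded: V_out = V_mid × R4/(R3+R4) = 6.707 × 4200/4485 = 6.28 V.

V_out ≈ 6.28 V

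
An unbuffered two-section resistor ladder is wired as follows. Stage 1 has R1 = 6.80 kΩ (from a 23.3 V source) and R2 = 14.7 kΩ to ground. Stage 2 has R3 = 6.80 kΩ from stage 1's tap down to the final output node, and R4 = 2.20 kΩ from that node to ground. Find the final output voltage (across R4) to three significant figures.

V_out ≈ 2.57 V

Stage 2 presents R3+R4 = 9.000 kΩ as a load on stage 1's tap.
Stage 1's lower leg becomes R2‖(R3+R4) = 5.582 kΩ, so V_mid = 23.3 × 5.582/12.38 = 10.50 V.
Stage 2 is itself unloaded: V_out = V_mid × R4/(R3+R4) = 10.50 × 2.20/9.000 = 2.57 V.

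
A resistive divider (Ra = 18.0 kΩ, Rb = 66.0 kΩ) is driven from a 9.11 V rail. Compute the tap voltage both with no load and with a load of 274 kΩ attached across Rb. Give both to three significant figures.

Open-circuit: V = 9.11 × 66.0/(18.0 + 66.0) = 7.16 V.
With the load, Rb becomes Rb‖R_L = 53.19 kΩ, so V = 9.11 × 53.19/71.19 = 6.81 V.

Unloaded: 7.16 V; loaded: 6.81 V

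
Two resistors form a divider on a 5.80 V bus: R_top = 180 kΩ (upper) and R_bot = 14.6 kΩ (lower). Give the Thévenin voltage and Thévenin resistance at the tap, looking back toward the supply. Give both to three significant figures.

V_th = 0.435 V, R_th = 13.5 kΩ

V_th is the open-circuit tap voltage: 5.80 × 14.6/(180 + 14.6) = 0.435 V.
With the supply zeroed, R_top and R_bot appear in parallel from the tap: R_th = R_top‖R_bot = (180 × 14.6)/194.6 = 13.5 kΩ.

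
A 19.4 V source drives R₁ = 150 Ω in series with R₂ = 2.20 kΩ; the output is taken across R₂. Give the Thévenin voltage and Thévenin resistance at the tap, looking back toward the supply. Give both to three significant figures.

V_th = 18.2 V, R_th = 140 Ω

V_th is the open-circuit tap voltage: 19.4 × 2200/(150 + 2200) = 18.2 V.
With the supply zeroed, R₁ and R₂ appear in parallel from the tap: R_th = R₁‖R₂ = (150 × 2200)/2350 = 140 Ω.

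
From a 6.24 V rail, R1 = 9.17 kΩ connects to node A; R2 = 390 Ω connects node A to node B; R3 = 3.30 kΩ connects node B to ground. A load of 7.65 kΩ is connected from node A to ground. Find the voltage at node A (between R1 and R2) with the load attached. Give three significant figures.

V ≈ 1.33 V

Below node A the series string R2+R3 = 3690 Ω sits in parallel with the 7650 Ω load: 2489 Ω.
V_A = 6.24 × 2489/(9170 + 2489) = 1.33 V.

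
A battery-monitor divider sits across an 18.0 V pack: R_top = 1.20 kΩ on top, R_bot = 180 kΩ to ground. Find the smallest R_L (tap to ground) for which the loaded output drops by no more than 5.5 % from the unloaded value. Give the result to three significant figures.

Output resistance R_th = R_top‖R_bot = (1.20 × 180)/181.2 = 1.192 kΩ.
The fractional drop is R_th/(R_th + R_L); requiring this ≤ 0.0550 gives R_L ≥ R_th(1/0.0550 − 1) = 1.192 × 17.18 = 20.5 kΩ.

R_L(min) ≈ 20.5 kΩ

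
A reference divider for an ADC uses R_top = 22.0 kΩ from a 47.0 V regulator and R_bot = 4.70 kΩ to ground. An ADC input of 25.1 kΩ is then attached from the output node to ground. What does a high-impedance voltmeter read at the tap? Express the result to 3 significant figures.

V_out ≈ 7.17 V

The load sits in parallel with R_bot: R_bot‖R_L = (4.70 × 25.1) / (4.70 + 25.1) = 3.959 kΩ.
V_out = 47.0 × 3.959 / (22.0 + 3.959) = 47.0 × 3.959/25.96 = 7.17 V.
(Unloaded it would have been 8.27 V.)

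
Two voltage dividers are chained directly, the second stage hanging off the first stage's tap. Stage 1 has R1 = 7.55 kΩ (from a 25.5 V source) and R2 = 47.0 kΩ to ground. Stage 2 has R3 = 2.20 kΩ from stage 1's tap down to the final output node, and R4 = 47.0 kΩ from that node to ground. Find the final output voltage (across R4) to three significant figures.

V_out ≈ 18.5 V

Stage 2 presents R3+R4 = 49.20 kΩ as a load on stage 1's tap.
Stage 1's lower leg becomes R2‖(R3+R4) = 24.04 kΩ, so V_mid = 25.5 × 24.04/31.59 = 19.41 V.
Stage 2 is itself unloaded: V_out = V_mid × R4/(R3+R4) = 19.41 × 47.0/49.20 = 18.5 V.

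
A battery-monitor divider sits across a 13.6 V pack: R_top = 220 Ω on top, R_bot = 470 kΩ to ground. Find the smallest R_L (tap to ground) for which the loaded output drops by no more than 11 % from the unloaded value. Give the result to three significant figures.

Output resistance R_th = R_top‖R_bot = (220 × 470000)/470200 = 219.9 Ω.
The fractional drop is R_th/(R_th + R_L); requiring this ≤ 0.110 gives R_L ≥ R_th(1/0.110 − 1) = 219.9 × 8.091 = 1.78 kΩ.

R_L(min) ≈ 1.78 kΩ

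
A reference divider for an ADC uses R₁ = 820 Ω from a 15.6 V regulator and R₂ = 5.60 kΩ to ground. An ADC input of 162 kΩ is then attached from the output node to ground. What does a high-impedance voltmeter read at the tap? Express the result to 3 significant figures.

The load sits in parallel with R₂: R₂‖R_L = (5600 × 162000) / (5600 + 162000) = 5413 Ω.
V_out = 15.6 × 5413 / (820 + 5413) = 15.6 × 5413/6233 = 13.5 V.

V_out ≈ 13.5 V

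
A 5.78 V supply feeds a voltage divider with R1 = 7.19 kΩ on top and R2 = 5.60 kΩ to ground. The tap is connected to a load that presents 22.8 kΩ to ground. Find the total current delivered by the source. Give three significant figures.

R2‖R_L = 4.496 kΩ, so the source sees R1 + R2‖R_L = 11.69 kΩ.
I = 5.78 V / 11.69 kΩ = 0.495 mA.

I ≈ 0.495 mA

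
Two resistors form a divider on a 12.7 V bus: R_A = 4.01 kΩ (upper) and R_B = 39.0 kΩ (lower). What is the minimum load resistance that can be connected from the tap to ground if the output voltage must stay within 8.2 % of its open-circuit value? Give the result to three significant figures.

Output resistance R_th = R_A‖R_B = (4.01 × 39.0)/43.01 = 3.636 kΩ.
The fractional drop is R_th/(R_th + R_L); requiring this ≤ 0.0820 gives R_L ≥ R_th(1/0.0820 − 1) = 3.636 × 11.20 = 40.7 kΩ.

R_L(min) ≈ 40.7 kΩ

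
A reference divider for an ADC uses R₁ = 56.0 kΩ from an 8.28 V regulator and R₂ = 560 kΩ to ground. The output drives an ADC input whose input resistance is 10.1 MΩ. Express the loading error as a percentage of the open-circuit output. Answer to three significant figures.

The divider's output (Thévenin) resistance is R₁‖R₂ = 50.91 kΩ.
Fractional drop under load = R_th/(R_th + R_L) = 50.91 / (50.91 + 10100) = 0.005015.
So the output falls by 0.502 %.

0.502 %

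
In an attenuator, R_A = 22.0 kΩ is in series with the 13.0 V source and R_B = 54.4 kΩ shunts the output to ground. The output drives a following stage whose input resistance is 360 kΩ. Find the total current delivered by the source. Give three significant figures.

R_B‖R_L = 47.26 kΩ, so the source sees R_A + R_B‖R_L = 69.26 kΩ.
I = 13.0 V / 69.26 kΩ = 0.188 mA.

I ≈ 0.188 mA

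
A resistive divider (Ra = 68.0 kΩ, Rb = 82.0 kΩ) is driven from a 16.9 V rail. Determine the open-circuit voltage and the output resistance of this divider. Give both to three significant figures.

V_th is the open-circuit tap voltage: 16.9 × 82.0/(68.0 + 82.0) = 9.24 V.
With the supply zeroed, Ra and Rb appear in parallel from the tap: R_th = Ra‖Rb = (68.0 × 82.0)/150.0 = 37.2 kΩ.

V_th = 9.24 V, R_th = 37.2 kΩ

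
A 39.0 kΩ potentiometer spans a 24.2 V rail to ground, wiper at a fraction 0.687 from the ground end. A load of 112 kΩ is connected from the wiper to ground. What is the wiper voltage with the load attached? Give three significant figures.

The wiper splits the pot into (1−α)R = 12.21 kΩ above and αR = 26.79 kΩ below.
Lower section ‖ load = 21.62 kΩ.
V_wiper = 24.2 × 21.62/(12.21 + 21.62) = 15.5 V.

V ≈ 15.5 V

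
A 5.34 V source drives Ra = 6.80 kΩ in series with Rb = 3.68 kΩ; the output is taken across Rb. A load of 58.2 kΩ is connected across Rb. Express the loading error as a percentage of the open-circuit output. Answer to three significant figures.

3.94 %

The divider's output (Thévenin) resistance is Ra‖Rb = 2.388 kΩ.
Fractional drop under load = R_th/(R_th + R_L) = 2.388 / (2.388 + 58.2) = 0.03941.
So the output falls by 3.94 %.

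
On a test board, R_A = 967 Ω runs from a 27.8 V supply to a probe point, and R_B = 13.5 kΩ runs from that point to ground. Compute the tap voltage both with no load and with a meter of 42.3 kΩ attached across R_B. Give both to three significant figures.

Open-circuit: V = 27.8 × 13500/(967 + 13500) = 25.9 V.
With the load, R_B becomes R_B‖R_L = 10230 Ω, so V = 27.8 × 10230/11200 = 25.4 V.

Unloaded: 25.9 V; loaded: 25.4 V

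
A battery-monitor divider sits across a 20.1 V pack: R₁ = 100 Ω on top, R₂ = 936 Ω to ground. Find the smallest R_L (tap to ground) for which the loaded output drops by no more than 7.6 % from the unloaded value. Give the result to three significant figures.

Output resistance R_th = R₁‖R₂ = (100 × 936)/1036 = 90.35 Ω.
The fractional drop is R_th/(R_th + R_L); requiring this ≤ 0.0760 gives R_L ≥ R_th(1/0.0760 − 1) = 90.35 × 12.16 = 1.10 kΩ.

R_L(min) ≈ 1.10 kΩ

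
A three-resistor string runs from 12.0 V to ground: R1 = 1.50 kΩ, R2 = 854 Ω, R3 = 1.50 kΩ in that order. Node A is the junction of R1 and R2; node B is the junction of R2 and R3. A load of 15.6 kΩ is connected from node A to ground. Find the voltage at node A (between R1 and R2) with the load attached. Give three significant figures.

Below node A the series string R2+R3 = 2354 Ω sits in parallel with the 15600 Ω load: 2045 Ω.
V_A = 12.0 × 2045/(1500 + 2045) = 6.92 V.

V ≈ 6.92 V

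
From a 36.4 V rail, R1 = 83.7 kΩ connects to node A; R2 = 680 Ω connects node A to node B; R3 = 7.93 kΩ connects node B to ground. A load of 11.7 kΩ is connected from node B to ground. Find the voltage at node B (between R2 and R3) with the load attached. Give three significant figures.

At node B, R3 is in parallel with the load: R3‖R_L = 4726 Ω.
Below node A the resistance is R2 + (R3‖R_L) = 5406 Ω, so V_A = 36.4 × 5406/89110 = 2.209 V.
Then V_B = V_A × (R3‖R_L)/(R2 + R3‖R_L) = 2.209 × 4726/5406 = 1.93 V.

V ≈ 1.93 V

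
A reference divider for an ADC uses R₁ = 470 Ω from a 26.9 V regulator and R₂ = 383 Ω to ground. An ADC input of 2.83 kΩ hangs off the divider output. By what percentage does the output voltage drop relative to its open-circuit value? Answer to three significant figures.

The divider's output (Thévenin) resistance is R₁‖R₂ = 211.0 Ω.
Fractional drop under load = R_th/(R_th + R_L) = 211.0 / (211.0 + 2830) = 0.06939.
So the output falls by 6.94 %.

6.94 %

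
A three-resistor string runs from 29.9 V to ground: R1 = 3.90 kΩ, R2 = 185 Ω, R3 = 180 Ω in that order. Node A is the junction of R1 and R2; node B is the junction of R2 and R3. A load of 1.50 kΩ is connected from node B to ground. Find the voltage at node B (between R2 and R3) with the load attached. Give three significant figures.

V ≈ 1.13 V

At node B, R3 is in parallel with the load: R3‖R_L = 160.7 Ω.
Below node A the resistance is R2 + (R3‖R_L) = 345.7 Ω, so V_A = 29.9 × 345.7/4246 = 2.435 V.
Then V_B = V_A × (R3‖R_L)/(R2 + R3‖R_L) = 2.435 × 160.7/345.7 = 1.13 V.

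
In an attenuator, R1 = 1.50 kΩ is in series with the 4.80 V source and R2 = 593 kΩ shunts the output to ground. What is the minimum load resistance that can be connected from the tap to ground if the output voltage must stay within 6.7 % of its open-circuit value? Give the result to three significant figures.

R_L(min) ≈ 20.8 kΩ

Output resistance R_th = R1‖R2 = (1.50 × 593)/594.5 = 1.496 kΩ.
The fractional drop is R_th/(R_th + R_L); requiring this ≤ 0.0670 gives R_L ≥ R_th(1/0.0670 − 1) = 1.496 × 13.93 = 20.8 kΩ.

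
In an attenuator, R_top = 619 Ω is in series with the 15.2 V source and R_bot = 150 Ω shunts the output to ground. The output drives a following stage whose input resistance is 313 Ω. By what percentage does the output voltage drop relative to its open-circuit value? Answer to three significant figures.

27.8 %

Unloaded V = 15.2 × 150/769.0 = 2.965 V.
Loaded: R_bot‖R_L = 101.4 Ω, giving V = 15.2 × 101.4/720.4 = 2.140 V.
Drop = (2.965 − 2.140) / 2.965 = 27.8 %.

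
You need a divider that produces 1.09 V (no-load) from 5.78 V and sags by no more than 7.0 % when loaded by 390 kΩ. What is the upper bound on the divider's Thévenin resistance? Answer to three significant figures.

Loading drop = R_th/(R_th + R_L) ≤ 0.0700, so R_th ≤ R_L · ε/(1−ε) = 390 kΩ × 0.0700/0.9300 = 29.4 kΩ.

R_th ≤ 29.4 kΩ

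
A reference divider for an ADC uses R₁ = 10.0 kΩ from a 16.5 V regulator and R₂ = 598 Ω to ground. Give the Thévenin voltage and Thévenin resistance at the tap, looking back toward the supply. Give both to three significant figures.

V_th = 0.931 V, R_th = 564 Ω

V_th is the open-circuit tap voltage: 16.5 × 598/(10000 + 598) = 0.931 V.
With the supply zeroed, R₁ and R₂ appear in parallel from the tap: R_th = R₁‖R₂ = (10000 × 598)/10600 = 564 Ω.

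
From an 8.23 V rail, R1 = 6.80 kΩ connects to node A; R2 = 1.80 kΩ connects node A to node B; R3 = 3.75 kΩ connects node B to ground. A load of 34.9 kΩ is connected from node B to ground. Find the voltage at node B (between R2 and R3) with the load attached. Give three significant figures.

V ≈ 2.33 V

At node B, R3 is in parallel with the load: R3‖R_L = 3.386 kΩ.
Below node A the resistance is R2 + (R3‖R_L) = 5.186 kΩ, so V_A = 8.23 × 5.186/11.99 = 3.561 V.
Then V_B = V_A × (R3‖R_L)/(R2 + R3‖R_L) = 3.561 × 3.386/5.186 = 2.33 V.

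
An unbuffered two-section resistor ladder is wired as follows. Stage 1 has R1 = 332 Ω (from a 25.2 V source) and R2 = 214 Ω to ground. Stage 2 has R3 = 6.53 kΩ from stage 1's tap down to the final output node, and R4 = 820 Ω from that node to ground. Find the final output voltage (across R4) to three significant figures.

Stage 2 presents R3+R4 = 7350 Ω as a load on stage 1's tap.
Stage 1's lower leg becomes R2‖(R3+R4) = 207.9 Ω, so V_mid = 25.2 × 207.9/539.9 = 9.705 V.
Stage 2 is itself unloaded: V_out = V_mid × R4/(R3+R4) = 9.705 × 820/7350 = 1.08 V.

V_out ≈ 1.08 V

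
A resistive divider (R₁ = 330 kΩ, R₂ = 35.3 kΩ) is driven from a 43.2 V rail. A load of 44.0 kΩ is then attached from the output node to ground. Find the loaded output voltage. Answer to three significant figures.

The load sits in parallel with R₂: R₂‖R_L = (35.3 × 44.0) / (35.3 + 44.0) = 19.59 kΩ.
V_out = 43.2 × 19.59 / (330 + 19.59) = 43.2 × 19.59/349.6 = 2.42 V.

V_out ≈ 2.42 V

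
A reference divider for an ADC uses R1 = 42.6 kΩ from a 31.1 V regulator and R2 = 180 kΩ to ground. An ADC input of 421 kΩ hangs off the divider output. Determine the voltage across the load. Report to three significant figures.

The load sits in parallel with R2: R2‖R_L = (180 × 421) / (180 + 421) = 126.1 kΩ.
V_out = 31.1 × 126.1 / (42.6 + 126.1) = 31.1 × 126.1/168.7 = 23.2 V.

V_out ≈ 23.2 V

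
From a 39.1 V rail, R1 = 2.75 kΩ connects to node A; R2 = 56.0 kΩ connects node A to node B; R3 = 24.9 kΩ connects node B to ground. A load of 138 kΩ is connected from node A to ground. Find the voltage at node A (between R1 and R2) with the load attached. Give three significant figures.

Below node A the series string R2+R3 = 80.90 kΩ sits in parallel with the 138 kΩ load: 51.00 kΩ.
V_A = 39.1 × 51.00/(2.75 + 51.00) = 37.1 V.

V ≈ 37.1 V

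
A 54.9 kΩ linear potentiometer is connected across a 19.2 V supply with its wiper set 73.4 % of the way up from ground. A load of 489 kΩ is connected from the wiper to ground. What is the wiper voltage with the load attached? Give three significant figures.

The wiper splits the pot into (1−α)R = 14.60 kΩ above and αR = 40.30 kΩ below.
Lower section ‖ load = 37.23 kΩ.
V_wiper = 19.2 × 37.23/(14.60 + 37.23) = 13.8 V.

V ≈ 13.8 V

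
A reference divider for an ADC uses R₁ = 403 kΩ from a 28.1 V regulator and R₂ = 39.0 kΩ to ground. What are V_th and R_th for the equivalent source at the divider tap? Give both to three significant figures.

V_th = 2.48 V, R_th = 35.6 kΩ

V_th is the open-circuit tap voltage: 28.1 × 39.0/(403 + 39.0) = 2.48 V.
With the supply zeroed, R₁ and R₂ appear in parallel from the tap: R_th = R₁‖R₂ = (403 × 39.0)/442.0 = 35.6 kΩ.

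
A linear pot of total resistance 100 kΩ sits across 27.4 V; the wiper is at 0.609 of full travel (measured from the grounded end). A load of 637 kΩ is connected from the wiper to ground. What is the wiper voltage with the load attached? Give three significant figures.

The wiper splits the pot into (1−α)R = 39.10 kΩ above and αR = 60.90 kΩ below.
Lower section ‖ load = 55.59 kΩ.
V_wiper = 27.4 × 55.59/(39.10 + 55.59) = 16.1 V.

V ≈ 16.1 V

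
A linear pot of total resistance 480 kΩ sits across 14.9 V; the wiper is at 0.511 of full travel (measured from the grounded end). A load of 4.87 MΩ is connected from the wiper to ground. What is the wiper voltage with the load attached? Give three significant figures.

The wiper splits the pot into (1−α)R = 234.7 kΩ above and αR = 245.3 kΩ below.
Lower section ‖ load = 233.5 kΩ.
V_wiper = 14.9 × 233.5/(234.7 + 233.5) = 7.43 V.

V ≈ 7.43 V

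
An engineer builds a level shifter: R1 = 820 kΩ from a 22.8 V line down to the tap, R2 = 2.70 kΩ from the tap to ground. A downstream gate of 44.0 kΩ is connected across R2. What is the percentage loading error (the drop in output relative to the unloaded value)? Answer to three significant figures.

The divider's output (Thévenin) resistance is R1‖R2 = 2.691 kΩ.
Fractional drop under load = R_th/(R_th + R_L) = 2.691 / (2.691 + 44.0) = 0.05764.
So the output falls by 5.76 %.

5.76 %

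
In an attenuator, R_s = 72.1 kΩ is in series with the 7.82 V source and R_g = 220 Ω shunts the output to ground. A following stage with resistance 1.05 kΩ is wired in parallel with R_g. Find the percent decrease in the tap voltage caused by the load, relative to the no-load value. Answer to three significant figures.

Unloaded V = 7.82 × 220/72320 = 0.02379 V.
Loaded: R_g‖R_L = 181.9 Ω, giving V = 7.82 × 181.9/72280 = 0.01968 V.
Drop = (0.02379 − 0.01968) / 0.02379 = 17.3 %.

17.3 %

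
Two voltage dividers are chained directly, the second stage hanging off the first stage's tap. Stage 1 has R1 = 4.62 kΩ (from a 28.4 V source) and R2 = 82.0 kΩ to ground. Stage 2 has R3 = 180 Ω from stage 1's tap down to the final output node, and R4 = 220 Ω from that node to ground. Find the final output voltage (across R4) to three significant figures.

V_out ≈ 1.24 V

Stage 2 presents R3+R4 = 400.0 Ω as a load on stage 1's tap.
Stage 1's lower leg becomes R2‖(R3+R4) = 398.1 Ω, so V_mid = 28.4 × 398.1/5018 = 2.253 V.
Stage 2 is itself unloaded: V_out = V_mid × R4/(R3+R4) = 2.253 × 220/400.0 = 1.24 V.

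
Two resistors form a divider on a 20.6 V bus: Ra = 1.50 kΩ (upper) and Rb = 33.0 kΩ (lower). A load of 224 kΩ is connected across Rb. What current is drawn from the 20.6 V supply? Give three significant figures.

I ≈ 0.681 mA

Rb‖R_L = 28.76 kΩ, so the source sees Ra + Rb‖R_L = 30.26 kΩ.
I = 20.6 V / 30.26 kΩ = 0.681 mA.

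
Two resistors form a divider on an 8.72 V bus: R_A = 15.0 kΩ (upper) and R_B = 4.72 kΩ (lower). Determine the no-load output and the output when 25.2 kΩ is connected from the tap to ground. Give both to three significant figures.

Open-circuit: V = 8.72 × 4.72/(15.0 + 4.72) = 2.09 V.
With the load, R_B becomes R_B‖R_L = 3.975 kΩ, so V = 8.72 × 3.975/18.98 = 1.83 V.

Unloaded: 2.09 V; loaded: 1.83 V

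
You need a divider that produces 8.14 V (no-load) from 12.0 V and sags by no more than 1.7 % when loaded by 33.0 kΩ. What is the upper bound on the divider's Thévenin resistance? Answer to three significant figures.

R_th ≤ 571 Ω

Loading drop = R_th/(R_th + R_L) ≤ 0.0170, so R_th ≤ R_L · ε/(1−ε) = 33.0 kΩ × 0.0170/0.9830 = 571 Ω.
(Any R1, R2 with R2/(R1+R2) = 0.678 and R1‖R2 ≤ 571 Ω will meet the spec.)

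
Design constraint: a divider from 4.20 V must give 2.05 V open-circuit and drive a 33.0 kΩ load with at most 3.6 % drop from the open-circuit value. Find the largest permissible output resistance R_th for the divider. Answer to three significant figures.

R_th ≤ 1.23 kΩ

Loading drop = R_th/(R_th + R_L) ≤ 0.0360, so R_th ≤ R_L · ε/(1−ε) = 33.0 kΩ × 0.0360/0.9640 = 1.23 kΩ.
(Any R1, R2 with R2/(R1+R2) = 0.488 and R1‖R2 ≤ 1.23 kΩ will meet the spec.)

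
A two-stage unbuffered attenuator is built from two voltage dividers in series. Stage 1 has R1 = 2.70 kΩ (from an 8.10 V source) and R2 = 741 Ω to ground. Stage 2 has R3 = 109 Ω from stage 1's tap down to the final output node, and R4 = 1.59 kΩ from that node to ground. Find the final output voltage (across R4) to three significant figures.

Stage 2 presents R3+R4 = 1699 Ω as a load on stage 1's tap.
Stage 1's lower leg becomes R2‖(R3+R4) = 516.0 Ω, so V_mid = 8.10 × 516.0/3216 = 1.300 V.
Stage 2 is itself unloaded: V_out = V_mid × R4/(R3+R4) = 1.300 × 1590/1699 = 1.22 V.

V_out ≈ 1.22 V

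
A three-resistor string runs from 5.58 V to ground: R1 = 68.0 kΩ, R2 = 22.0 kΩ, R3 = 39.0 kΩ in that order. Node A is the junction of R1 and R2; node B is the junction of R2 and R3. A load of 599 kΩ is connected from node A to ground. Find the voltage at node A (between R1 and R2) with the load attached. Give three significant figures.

Below node A the series string R2+R3 = 61.00 kΩ sits in parallel with the 599 kΩ load: 55.36 kΩ.
V_A = 5.58 × 55.36/(68.0 + 55.36) = 2.50 V.

V ≈ 2.50 V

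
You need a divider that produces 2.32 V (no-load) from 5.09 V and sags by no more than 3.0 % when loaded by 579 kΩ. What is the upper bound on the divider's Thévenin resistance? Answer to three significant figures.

Loading drop = R_th/(R_th + R_L) ≤ 0.0300, so R_th ≤ R_L · ε/(1−ε) = 579 kΩ × 0.0300/0.9700 = 17.9 kΩ.

R_th ≤ 17.9 kΩ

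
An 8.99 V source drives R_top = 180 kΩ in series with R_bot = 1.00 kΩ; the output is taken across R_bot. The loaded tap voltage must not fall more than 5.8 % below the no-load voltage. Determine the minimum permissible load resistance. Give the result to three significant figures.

R_L(min) ≈ 16.2 kΩ

Output resistance R_th = R_top‖R_bot = (180000 × 1000)/181000 = 994.5 Ω.
The fractional drop is R_th/(R_th + R_L); requiring this ≤ 0.0580 gives R_L ≥ R_th(1/0.0580 − 1) = 994.5 × 16.24 = 16.2 kΩ.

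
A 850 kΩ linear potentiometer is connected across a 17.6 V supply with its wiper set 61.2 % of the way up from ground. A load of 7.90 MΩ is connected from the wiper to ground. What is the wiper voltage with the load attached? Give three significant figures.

The wiper splits the pot into (1−α)R = 329.8 kΩ above and αR = 520.2 kΩ below.
Lower section ‖ load = 488.1 kΩ.
V_wiper = 17.6 × 488.1/(329.8 + 488.1) = 10.5 V.

V ≈ 10.5 V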